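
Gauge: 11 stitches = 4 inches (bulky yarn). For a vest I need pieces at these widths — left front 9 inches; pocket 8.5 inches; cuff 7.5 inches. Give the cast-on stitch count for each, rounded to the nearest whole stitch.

left front 25; pocket 23; cuff 21.

Rate = 11/4 = 2.75 sts per in.
left front: 9 × 2.75 = 24.75 → 25.
pocket: 8.5 × 2.75 = 23.38 → 23.
cuff: 7.5 × 2.75 = 20.62 → 21.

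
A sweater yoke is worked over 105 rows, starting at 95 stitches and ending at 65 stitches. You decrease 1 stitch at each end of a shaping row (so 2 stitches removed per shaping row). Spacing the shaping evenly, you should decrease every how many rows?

Decrease every 7th row.

Stitches to remove: |65 − 95| = 30.
Shaping rows needed: 30 / 2 = 15.
105 rows / 15 = every 7 rows.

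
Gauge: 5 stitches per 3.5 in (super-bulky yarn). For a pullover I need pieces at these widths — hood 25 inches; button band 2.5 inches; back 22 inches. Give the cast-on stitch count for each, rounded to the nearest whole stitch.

hood 36; button band 4; back 31.

Rate = 5/3.5 = 1.429 sts per in.
hood: 25 × 1.429 = 35.71 → 36.
button band: 2.5 × 1.429 = 3.57 → 4.
back: 22 × 1.429 = 31.43 → 31.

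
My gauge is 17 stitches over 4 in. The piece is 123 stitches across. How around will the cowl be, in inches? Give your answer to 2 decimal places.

17 stitches / 4 inch = 4.25 stitches per inch.
123 / 4.25 = 28.941 inches.

28.94 inches.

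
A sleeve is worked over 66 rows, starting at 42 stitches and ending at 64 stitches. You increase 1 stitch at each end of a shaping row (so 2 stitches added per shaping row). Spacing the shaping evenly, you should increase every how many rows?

Increase every 6th row.

Stitches to add: |64 − 42| = 22.
Shaping rows needed: 22 / 2 = 11.
66 rows / 11 = every 6 rows.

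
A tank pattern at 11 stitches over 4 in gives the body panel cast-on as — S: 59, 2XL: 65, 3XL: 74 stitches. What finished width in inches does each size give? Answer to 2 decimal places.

11/4 = 2.75 sts per in.
S: 59 / 2.75 = 21.455 → 21.45 in.
2XL: 65 / 2.75 = 23.636 → 23.64 in.
3XL: 74 / 2.75 = 26.909 → 26.91 in.

S 21.45 inches; 2XL 23.64 inches; 3XL 26.91 inches.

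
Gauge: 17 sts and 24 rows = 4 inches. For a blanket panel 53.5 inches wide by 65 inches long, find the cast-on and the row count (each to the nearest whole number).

Stitch gauge = 17/4 = 4.25 sts/in; 53.5 × 4.25 = 227.38 → 227 sts.
Row gauge = 24/4 = 6 rows/in; 65 × 6 = 390.00 → 390 rows.

Cast on 227 stitches and work 390 rows.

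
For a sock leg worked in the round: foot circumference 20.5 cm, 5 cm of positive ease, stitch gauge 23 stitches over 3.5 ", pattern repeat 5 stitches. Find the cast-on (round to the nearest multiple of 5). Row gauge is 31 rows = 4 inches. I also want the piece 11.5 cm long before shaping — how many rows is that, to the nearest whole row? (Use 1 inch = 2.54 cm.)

Finished = 20.5 + 5 = 25.5 cm.
25.5 cm × 1/2.54 = 10.04 inches.
23/3.5 = 6.571 sts per in; 10.04 × 6.571 = 65.97 sts.
Nearest multiple of 5 → 65.
11.5 cm = 4.53 inches; × 7.75 = 35.09 → 35 rows.

Cast on 65 stitches; work 35 rows.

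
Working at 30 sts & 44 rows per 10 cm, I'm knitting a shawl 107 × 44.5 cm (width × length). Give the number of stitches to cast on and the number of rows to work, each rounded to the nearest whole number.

Cast on 321 stitches and work 196 rows.

Stitch gauge = 30/10 = 3 sts/cm; 107 × 3 = 321.00 → 321 sts.
Row gauge = 44/10 = 4.4 rows/cm; 44.5 × 4.4 = 195.80 → 196 rows.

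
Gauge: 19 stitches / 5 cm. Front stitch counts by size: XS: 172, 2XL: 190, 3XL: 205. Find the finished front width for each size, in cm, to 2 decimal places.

XS 45.26 cm; 2XL 50.00 cm; 3XL 53.95 cm.

19/5 = 3.8 sts per cm.
XS: 172 / 3.8 = 45.263 → 45.26 cm.
2XL: 190 / 3.8 = 50.000 → 50.00 cm.
3XL: 205 / 3.8 = 53.947 → 53.95 cm.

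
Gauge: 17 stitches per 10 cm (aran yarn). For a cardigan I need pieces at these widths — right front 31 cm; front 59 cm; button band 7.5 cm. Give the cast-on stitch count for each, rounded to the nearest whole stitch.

Rate = 17/10 = 1.7 sts per cm.
right front: 31 × 1.7 = 52.70 → 53.
front: 59 × 1.7 = 100.30 → 100.
button band: 7.5 × 1.7 = 12.75 → 13.

right front 53; front 100; button band 13.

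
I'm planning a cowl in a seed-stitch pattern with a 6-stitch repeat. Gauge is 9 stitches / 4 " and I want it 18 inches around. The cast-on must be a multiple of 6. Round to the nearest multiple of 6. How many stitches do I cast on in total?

9 / 4 = 2.25 sts per inch.
18 × 2.25 = 40.50 sts.
Nearest multiple of 6: 42.

CO 42 sts.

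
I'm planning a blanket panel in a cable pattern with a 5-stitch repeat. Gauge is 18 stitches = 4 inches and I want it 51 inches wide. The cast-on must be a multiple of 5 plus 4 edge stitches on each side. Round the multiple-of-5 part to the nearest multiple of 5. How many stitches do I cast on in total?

18 / 4 = 4.5 sts per inch.
51 × 4.5 = 229.50 sts.
Less 8 edge sts → 221.50 for the repeat.
Nearest multiple of 5: 220.
Add back 8 edge sts → 228.

228 stitches.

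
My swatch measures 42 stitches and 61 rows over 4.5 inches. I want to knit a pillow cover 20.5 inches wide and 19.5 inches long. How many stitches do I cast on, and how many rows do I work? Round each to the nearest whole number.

Cast on 191 stitches and work 264 rows.

Stitch gauge = 42/4.5 = 9.333 sts/in; 20.5 × 9.333 = 191.33 → 191 sts.
Row gauge = 61/4.5 = 13.556 rows/in; 19.5 × 13.556 = 264.33 → 264 rows.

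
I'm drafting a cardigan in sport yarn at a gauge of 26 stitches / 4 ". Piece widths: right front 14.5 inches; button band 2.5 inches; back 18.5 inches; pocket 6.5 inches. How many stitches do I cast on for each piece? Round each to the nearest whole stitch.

right front 94; button band 16; back 120; pocket 42.

Rate = 26/4 = 6.5 sts per in.
right front: 14.5 × 6.5 = 94.25 → 94.
button band: 2.5 × 6.5 = 16.25 → 16.
back: 18.5 × 6.5 = 120.25 → 120.
pocket: 6.5 × 6.5 = 42.25 → 42.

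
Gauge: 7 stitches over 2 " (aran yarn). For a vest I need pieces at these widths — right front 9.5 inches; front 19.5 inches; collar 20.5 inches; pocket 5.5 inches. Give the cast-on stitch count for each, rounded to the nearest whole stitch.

right front 33; front 68; collar 72; pocket 19.

Rate = 7/2 = 3.5 sts per in.
right front: 9.5 × 3.5 = 33.25 → 33.
front: 19.5 × 3.5 = 68.25 → 68.
collar: 20.5 × 3.5 = 71.75 → 72.
pocket: 5.5 × 3.5 = 19.25 → 19.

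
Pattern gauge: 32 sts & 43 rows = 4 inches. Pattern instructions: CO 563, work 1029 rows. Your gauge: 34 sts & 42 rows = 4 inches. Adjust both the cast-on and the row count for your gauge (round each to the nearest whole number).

Stitches: 563 × 34/32 = 598.19 → 598.
Rows: 1029 × 42/43 = 1005.07 → 1005.

Cast on 598 stitches; work 1005 rows.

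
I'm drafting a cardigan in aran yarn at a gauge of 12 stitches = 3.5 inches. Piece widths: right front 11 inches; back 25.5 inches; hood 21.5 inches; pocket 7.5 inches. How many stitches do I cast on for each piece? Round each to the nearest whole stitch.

right front 38; back 87; hood 74; pocket 26.

Rate = 12/3.5 = 3.429 sts per in.
right front: 11 × 3.429 = 37.71 → 38.
back: 25.5 × 3.429 = 87.43 → 87.
hood: 21.5 × 3.429 = 73.71 → 74.
pocket: 7.5 × 3.429 = 25.71 → 26.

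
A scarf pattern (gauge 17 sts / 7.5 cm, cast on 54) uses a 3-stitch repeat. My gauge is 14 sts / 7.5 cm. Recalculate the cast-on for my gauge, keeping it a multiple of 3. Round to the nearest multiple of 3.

54 × 14 / 17 = 44.47.
Nearest multiple of 3: 45.

45 stitches.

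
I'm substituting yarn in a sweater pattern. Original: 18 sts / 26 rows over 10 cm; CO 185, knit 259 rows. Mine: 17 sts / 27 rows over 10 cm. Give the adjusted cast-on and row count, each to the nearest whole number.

Stitches: 185 × 17/18 = 174.72 → 175.
Rows: 259 × 27/26 = 268.96 → 269.

Cast on 175 stitches; work 269 rows.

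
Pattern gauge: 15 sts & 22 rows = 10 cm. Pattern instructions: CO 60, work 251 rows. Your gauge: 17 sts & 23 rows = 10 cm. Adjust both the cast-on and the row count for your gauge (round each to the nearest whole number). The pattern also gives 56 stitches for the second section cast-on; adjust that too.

Cast on 68 stitches; work 262 rows; second section cast-on 63 stitches.

Stitches: 60 × 17/15 = 68.00 → 68.
Rows: 251 × 23/22 = 262.41 → 262.
second section cast-on: 56 × 17/15 = 63.47 → 63.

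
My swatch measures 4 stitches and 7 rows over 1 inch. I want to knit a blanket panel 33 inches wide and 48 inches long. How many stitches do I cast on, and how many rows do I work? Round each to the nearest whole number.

Cast on 132 stitches and work 336 rows.

Stitch gauge = 4/1 = 4 sts/in; 33 × 4 = 132.00 → 132 sts.
Row gauge = 7/1 = 7 rows/in; 48 × 7 = 336.00 → 336 rows.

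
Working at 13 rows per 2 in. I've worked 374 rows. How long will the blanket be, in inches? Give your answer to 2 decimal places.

13 rows / 2 inch = 6.5 rows per inch.
374 / 6.5 = 57.538 inches.

57.54 inches.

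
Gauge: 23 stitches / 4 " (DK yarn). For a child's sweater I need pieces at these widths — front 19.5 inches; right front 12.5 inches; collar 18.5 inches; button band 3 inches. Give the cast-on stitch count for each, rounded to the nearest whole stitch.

front 112; right front 72; collar 106; button band 17.

Rate = 23/4 = 5.75 sts per in.
front: 19.5 × 5.75 = 112.12 → 112.
right front: 12.5 × 5.75 = 71.88 → 72.
collar: 18.5 × 5.75 = 106.38 → 106.
button band: 3 × 5.75 = 17.25 → 17.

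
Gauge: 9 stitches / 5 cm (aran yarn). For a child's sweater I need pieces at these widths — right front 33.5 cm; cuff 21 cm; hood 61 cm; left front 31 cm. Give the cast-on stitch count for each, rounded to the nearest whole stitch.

right front 60; cuff 38; hood 110; left front 56.

Rate = 9/5 = 1.8 sts per cm.
right front: 33.5 × 1.8 = 60.30 → 60.
cuff: 21 × 1.8 = 37.80 → 38.
hood: 61 × 1.8 = 109.80 → 110.
left front: 31 × 1.8 = 55.80 → 56.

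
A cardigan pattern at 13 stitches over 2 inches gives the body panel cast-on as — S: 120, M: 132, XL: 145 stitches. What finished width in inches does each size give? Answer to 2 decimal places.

S 18.46 inches; M 20.31 inches; XL 22.31 inches.

13/2 = 6.5 sts per in.
S: 120 / 6.5 = 18.462 → 18.46 in.
M: 132 / 6.5 = 20.308 → 20.31 in.
XL: 145 / 6.5 = 22.308 → 22.31 in.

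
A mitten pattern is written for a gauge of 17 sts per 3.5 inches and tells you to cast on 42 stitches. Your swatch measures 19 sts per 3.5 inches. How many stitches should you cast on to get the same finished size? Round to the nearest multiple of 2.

Scale factor = 19 / 17 = 1.118.
42 × 19 / 17 = 46.94 sts.
→ 46 sts.

46 stitches.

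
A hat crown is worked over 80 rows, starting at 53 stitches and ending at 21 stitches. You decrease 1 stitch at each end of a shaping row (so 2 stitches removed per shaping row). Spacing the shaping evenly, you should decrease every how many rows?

Stitches to remove: |21 − 53| = 32.
Shaping rows needed: 32 / 2 = 16.
80 rows / 16 = every 5 rows.

Decrease every 5th row.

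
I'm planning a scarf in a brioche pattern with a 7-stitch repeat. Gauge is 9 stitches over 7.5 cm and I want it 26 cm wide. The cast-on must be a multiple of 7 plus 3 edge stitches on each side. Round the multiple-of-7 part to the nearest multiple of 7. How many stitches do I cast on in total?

Cast on 34 stitches.

9 / 7.5 = 1.2 sts per cm.
26 × 1.2 = 31.20 sts.
Less 6 edge sts → 25.20 for the repeat.
Nearest multiple of 7: 28.
Add back 6 edge sts → 34.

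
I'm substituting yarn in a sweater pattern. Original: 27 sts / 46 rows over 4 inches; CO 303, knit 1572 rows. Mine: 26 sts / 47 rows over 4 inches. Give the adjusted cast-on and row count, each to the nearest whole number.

Cast on 292 stitches; work 1606 rows.

Stitches: 303 × 26/27 = 291.78 → 292.
Rows: 1572 × 47/46 = 1606.17 → 1606.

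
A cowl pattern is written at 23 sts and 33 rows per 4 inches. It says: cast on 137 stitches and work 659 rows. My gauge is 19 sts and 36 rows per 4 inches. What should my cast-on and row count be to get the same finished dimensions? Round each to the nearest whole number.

Cast on 113 stitches; work 719 rows.

Stitches: 137 × 19/23 = 113.17 → 113.
Rows: 659 × 36/33 = 718.91 → 719.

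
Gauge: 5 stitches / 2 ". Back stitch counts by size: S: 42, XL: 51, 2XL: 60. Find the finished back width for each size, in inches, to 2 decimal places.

S 16.80 inches; XL 20.40 inches; 2XL 24.00 inches.

5/2 = 2.5 sts per in.
S: 42 / 2.5 = 16.800 → 16.80 in.
XL: 51 / 2.5 = 20.400 → 20.40 in.
2XL: 60 / 2.5 = 24.000 → 24.00 in.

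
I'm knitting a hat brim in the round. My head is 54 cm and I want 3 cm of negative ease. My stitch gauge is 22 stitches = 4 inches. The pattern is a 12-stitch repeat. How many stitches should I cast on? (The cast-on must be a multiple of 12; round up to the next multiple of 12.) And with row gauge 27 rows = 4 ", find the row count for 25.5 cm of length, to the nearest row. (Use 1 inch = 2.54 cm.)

Cast on 120 stitches; work 68 rows.

Finished = 54 − 3 = 51 cm.
51 cm × 1/2.54 = 20.08 inches.
22/4 = 5.5 sts per in; 20.08 × 5.5 = 110.43 sts.
Next multiple of 12 → 120.
25.5 cm = 10.04 inches; × 6.75 = 67.77 → 68 rows.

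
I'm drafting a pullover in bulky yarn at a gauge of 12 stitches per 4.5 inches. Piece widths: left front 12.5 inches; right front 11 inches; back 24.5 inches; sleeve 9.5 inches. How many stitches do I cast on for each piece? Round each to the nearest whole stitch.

Rate = 12/4.5 = 2.667 sts per in.
left front: 12.5 × 2.667 = 33.33 → 33.
right front: 11 × 2.667 = 29.33 → 29.
back: 24.5 × 2.667 = 65.33 → 65.
sleeve: 9.5 × 2.667 = 25.33 → 25.

left front 33; right front 29; back 65; sleeve 25.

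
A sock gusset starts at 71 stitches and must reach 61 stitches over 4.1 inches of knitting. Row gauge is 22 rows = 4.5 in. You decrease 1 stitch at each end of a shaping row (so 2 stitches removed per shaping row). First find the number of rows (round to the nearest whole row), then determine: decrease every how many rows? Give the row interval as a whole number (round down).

Decrease every 4th row.

Rows = 4.1 × 4.889 = 20.0 → 20 rows.
Stitches to remove: 10 → 5 shaping rows (at 2 st each).
20 / 5 = 4.00 → every 4 rows.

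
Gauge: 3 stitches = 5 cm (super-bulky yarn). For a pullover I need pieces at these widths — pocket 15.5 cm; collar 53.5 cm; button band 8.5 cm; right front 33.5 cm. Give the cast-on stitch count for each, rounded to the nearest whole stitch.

Rate = 3/5 = 0.6 sts per cm.
pocket: 15.5 × 0.6 = 9.30 → 9.
collar: 53.5 × 0.6 = 32.10 → 32.
button band: 8.5 × 0.6 = 5.10 → 5.
right front: 33.5 × 0.6 = 20.10 → 20.

pocket 9; collar 32; button band 5; right front 20.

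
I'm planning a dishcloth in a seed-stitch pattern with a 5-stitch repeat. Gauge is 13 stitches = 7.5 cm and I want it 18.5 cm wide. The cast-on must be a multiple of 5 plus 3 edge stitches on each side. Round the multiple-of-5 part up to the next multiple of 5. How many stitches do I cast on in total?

CO 36 sts.

13 / 7.5 = 1.733 sts per cm.
18.5 × 1.733 = 32.07 sts.
Less 6 edge sts → 26.07 for the repeat.
Next multiple of 5: 30.
Add back 6 edge sts → 36.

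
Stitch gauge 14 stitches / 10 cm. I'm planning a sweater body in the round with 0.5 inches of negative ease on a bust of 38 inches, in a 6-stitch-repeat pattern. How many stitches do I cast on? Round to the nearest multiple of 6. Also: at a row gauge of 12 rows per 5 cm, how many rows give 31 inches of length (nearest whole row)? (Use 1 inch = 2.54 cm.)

Cast on 132 stitches; work 189 rows.

Finished = 38 − 0.5 = 37.5 inches.
37.5 inches × 2.54 = 95.25 cm.
14/10 = 1.4 sts per cm; 95.25 × 1.4 = 133.35 sts.
Nearest multiple of 6 → 132.
31 inches = 78.74 cm; × 2.4 = 188.98 → 189 rows.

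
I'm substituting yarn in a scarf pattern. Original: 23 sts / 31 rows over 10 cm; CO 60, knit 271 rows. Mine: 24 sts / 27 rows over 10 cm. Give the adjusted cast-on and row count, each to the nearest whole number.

Cast on 63 stitches; work 236 rows.

Stitches: 60 × 24/23 = 62.61 → 63.
Rows: 271 × 27/31 = 236.03 → 236.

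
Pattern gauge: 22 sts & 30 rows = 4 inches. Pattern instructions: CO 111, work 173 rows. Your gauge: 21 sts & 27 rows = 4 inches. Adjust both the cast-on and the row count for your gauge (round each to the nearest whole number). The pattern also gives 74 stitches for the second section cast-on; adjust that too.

Cast on 106 stitches; work 156 rows; second section cast-on 71 stitches.

Stitches: 111 × 21/22 = 105.95 → 106.
Rows: 173 × 27/30 = 155.70 → 156.
second section cast-on: 74 × 21/22 = 70.64 → 71.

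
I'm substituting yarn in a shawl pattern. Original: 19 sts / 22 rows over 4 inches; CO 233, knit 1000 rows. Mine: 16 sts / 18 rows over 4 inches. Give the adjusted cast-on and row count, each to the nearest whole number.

Stitches: 233 × 16/19 = 196.21 → 196.
Rows: 1000 × 18/22 = 818.18 → 818.

Cast on 196 stitches; work 818 rows.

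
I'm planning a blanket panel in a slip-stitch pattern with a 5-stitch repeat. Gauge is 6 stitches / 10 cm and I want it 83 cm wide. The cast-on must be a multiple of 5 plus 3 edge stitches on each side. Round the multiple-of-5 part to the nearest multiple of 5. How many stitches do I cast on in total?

6 / 10 = 0.6 sts per cm.
83 × 0.6 = 49.80 sts.
Less 6 edge sts → 43.80 for the repeat.
Nearest multiple of 5: 45.
Add back 6 edge sts → 51.

51 stitches.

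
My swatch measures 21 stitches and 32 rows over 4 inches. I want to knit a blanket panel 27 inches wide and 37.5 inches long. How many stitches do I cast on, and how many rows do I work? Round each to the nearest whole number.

Stitch gauge = 21/4 = 5.25 sts/in; 27 × 5.25 = 141.75 → 142 sts.
Row gauge = 32/4 = 8 rows/in; 37.5 × 8 = 300.00 → 300 rows.

Cast on 142 stitches and work 300 rows.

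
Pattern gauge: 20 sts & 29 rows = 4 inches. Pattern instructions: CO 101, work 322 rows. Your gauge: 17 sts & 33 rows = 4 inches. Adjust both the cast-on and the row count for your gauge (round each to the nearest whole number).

Cast on 86 stitches; work 366 rows.

Stitches: 101 × 17/20 = 85.85 → 86.
Rows: 322 × 33/29 = 366.41 → 366.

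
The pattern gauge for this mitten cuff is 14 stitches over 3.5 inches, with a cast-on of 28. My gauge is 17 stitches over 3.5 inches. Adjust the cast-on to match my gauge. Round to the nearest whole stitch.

Scale factor = 17 / 14 = 1.214.
28 × 17 / 14 = 34.00 sts.

Cast on 34 stitches.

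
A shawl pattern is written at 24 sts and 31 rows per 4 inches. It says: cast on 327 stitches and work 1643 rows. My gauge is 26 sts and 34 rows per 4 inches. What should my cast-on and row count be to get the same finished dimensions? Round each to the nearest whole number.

Stitches: 327 × 26/24 = 354.25 → 354.
Rows: 1643 × 34/31 = 1802.00 → 1802.

Cast on 354 stitches; work 1802 rows.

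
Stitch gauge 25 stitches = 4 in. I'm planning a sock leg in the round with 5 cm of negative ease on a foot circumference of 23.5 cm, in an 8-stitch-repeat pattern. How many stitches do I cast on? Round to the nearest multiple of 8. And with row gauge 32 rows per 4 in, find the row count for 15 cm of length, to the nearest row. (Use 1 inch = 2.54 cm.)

Finished = 23.5 − 5 = 18.5 cm.
18.5 cm × 1/2.54 = 7.28 inches.
25/4 = 6.25 sts per in; 7.28 × 6.25 = 45.52 sts.
Nearest multiple of 8 → 48.
15 cm = 5.91 inches; × 8 = 47.24 → 47 rows.

Cast on 48 stitches; work 47 rows.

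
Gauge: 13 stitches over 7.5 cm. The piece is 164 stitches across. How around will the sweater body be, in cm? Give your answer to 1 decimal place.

13 stitches / 7.5 cm = 1.733 stitches per cm.
164 / 1.733 = 94.62 cm.

94.6 cm.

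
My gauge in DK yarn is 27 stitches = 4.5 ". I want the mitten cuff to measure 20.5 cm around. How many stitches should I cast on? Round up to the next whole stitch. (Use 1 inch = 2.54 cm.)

20.5 cm = 8.07 in.
27 stitches / 4.5 in = 6 stitches per inch.
8.07 × 6 = 48.43 stitches.
Round up → 49.

Cast on 49 stitches.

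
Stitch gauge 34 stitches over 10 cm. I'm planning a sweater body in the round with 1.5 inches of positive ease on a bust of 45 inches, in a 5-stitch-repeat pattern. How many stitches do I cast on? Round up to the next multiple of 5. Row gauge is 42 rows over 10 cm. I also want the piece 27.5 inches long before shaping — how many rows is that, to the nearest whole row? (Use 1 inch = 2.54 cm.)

Finished = 45 + 1.5 = 46.5 inches.
46.5 inches × 2.54 = 118.11 cm.
34/10 = 3.4 sts per cm; 118.11 × 3.4 = 401.57 sts.
Next multiple of 5 → 405.
27.5 inches = 69.85 cm; × 4.2 = 293.37 → 293 rows.

Cast on 405 stitches; work 293 rows.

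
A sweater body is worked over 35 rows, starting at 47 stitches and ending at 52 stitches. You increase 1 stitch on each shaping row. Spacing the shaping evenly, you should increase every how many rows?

Increase every 7th row.

Stitches to add: |52 − 47| = 5.
Shaping rows needed: 5 / 1 = 5.
35 rows / 5 = every 7 rows.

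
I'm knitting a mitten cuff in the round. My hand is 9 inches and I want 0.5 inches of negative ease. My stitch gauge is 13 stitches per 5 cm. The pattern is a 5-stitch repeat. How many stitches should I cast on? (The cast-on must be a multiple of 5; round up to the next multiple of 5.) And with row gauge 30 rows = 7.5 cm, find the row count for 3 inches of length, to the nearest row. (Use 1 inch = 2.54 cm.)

Finished = 9 − 0.5 = 8.5 inches.
8.5 inches × 2.54 = 21.59 cm.
13/5 = 2.6 sts per cm; 21.59 × 2.6 = 56.13 sts.
Next multiple of 5 → 60.
3 inches = 7.62 cm; × 4 = 30.48 → 30 rows.

Cast on 60 stitches; work 30 rows.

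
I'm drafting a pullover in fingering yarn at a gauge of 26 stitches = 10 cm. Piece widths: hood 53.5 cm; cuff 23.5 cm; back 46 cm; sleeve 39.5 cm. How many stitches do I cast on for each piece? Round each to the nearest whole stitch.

hood 139; cuff 61; back 120; sleeve 103.

Rate = 26/10 = 2.6 sts per cm.
hood: 53.5 × 2.6 = 139.10 → 139.
cuff: 23.5 × 2.6 = 61.10 → 61.
back: 46 × 2.6 = 119.60 → 120.
sleeve: 39.5 × 2.6 = 102.70 → 103.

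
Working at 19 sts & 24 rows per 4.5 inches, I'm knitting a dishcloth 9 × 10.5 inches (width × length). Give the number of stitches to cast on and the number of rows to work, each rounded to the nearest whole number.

Stitch gauge = 19/4.5 = 4.222 sts/in; 9 × 4.222 = 38.00 → 38 sts.
Row gauge = 24/4.5 = 5.333 rows/in; 10.5 × 5.333 = 56.00 → 56 rows.

Cast on 38 stitches and work 56 rows.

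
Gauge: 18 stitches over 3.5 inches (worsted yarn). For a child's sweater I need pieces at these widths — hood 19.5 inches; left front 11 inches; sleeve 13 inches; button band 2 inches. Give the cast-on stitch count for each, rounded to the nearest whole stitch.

hood 100; left front 57; sleeve 67; button band 10.

Rate = 18/3.5 = 5.143 sts per in.
hood: 19.5 × 5.143 = 100.29 → 100.
left front: 11 × 5.143 = 56.57 → 57.
sleeve: 13 × 5.143 = 66.86 → 67.
button band: 2 × 5.143 = 10.29 → 10.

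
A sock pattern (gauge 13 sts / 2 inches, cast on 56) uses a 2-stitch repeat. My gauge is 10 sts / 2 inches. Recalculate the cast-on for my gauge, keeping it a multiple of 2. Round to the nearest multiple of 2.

56 × 10 / 13 = 43.08.
Nearest multiple of 2: 44.

Cast on 44 stitches.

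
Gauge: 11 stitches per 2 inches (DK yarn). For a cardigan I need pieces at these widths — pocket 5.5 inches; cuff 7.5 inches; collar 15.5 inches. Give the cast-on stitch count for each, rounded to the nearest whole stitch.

pocket 30; cuff 41; collar 85.

Rate = 11/2 = 5.5 sts per in.
pocket: 5.5 × 5.5 = 30.25 → 30.
cuff: 7.5 × 5.5 = 41.25 → 41.
collar: 15.5 × 5.5 = 85.25 → 85.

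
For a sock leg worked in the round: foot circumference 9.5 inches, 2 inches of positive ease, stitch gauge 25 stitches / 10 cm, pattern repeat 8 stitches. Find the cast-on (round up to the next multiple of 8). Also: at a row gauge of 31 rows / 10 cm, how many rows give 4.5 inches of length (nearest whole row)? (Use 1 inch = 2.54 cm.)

Cast on 80 stitches; work 35 rows.

Finished = 9.5 + 2 = 11.5 inches.
11.5 inches × 2.54 = 29.21 cm.
25/10 = 2.5 sts per cm; 29.21 × 2.5 = 73.03 sts.
Next multiple of 8 → 80.
4.5 inches = 11.43 cm; × 3.1 = 35.43 → 35 rows.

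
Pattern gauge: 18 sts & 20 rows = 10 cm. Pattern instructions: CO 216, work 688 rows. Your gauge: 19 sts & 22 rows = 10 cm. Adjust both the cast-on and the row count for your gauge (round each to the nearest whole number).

Stitches: 216 × 19/18 = 228.00 → 228.
Rows: 688 × 22/20 = 756.80 → 757.

Cast on 228 stitches; work 757 rows.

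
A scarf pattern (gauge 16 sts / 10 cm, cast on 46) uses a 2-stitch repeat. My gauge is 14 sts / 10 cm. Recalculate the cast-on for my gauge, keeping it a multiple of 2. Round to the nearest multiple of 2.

40 stitches.

46 × 14 / 16 = 40.25.
Nearest multiple of 2: 40.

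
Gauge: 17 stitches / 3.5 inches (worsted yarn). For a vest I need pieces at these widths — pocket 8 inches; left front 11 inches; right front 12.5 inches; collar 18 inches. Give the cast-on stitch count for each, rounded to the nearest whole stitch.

Rate = 17/3.5 = 4.857 sts per in.
pocket: 8 × 4.857 = 38.86 → 39.
left front: 11 × 4.857 = 53.43 → 53.
right front: 12.5 × 4.857 = 60.71 → 61.
collar: 18 × 4.857 = 87.43 → 87.

pocket 39; left front 53; right front 61; collar 87.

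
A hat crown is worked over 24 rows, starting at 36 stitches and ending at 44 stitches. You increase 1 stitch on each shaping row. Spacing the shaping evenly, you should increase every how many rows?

Stitches to add: |44 − 36| = 8.
Shaping rows needed: 8 / 1 = 8.
24 rows / 8 = every 3 rows.

Increase every 3rd row.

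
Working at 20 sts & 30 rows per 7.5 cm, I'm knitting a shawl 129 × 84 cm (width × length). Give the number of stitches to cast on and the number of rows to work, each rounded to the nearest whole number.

Stitch gauge = 20/7.5 = 2.667 sts/cm; 129 × 2.667 = 344.00 → 344 sts.
Row gauge = 30/7.5 = 4 rows/cm; 84 × 4 = 336.00 → 336 rows.

Cast on 344 stitches and work 336 rows.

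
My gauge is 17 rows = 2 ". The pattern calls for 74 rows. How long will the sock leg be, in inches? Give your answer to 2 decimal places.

8.71 inches.

17 rows / 2 inch = 8.5 rows per inch.
74 / 8.5 = 8.706 inches.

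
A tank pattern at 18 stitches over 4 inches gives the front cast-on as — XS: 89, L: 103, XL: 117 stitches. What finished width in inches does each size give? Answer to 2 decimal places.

18/4 = 4.5 sts per in.
XS: 89 / 4.5 = 19.778 → 19.78 in.
L: 103 / 4.5 = 22.889 → 22.89 in.
XL: 117 / 4.5 = 26.000 → 26.00 in.

XS 19.78 inches; L 22.89 inches; XL 26.00 inches.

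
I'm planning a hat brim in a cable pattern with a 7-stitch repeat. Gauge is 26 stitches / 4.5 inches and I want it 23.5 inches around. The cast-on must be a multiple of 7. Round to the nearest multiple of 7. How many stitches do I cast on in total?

26 / 4.5 = 5.778 sts per inch.
23.5 × 5.778 = 135.78 sts.
Nearest multiple of 7: 133.

133 stitches.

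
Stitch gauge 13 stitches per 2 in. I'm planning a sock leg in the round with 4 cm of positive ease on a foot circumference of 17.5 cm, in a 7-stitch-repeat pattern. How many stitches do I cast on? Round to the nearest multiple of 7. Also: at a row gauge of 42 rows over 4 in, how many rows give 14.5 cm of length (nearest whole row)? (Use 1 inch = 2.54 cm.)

Finished = 17.5 + 4 = 21.5 cm.
21.5 cm × 1/2.54 = 8.46 inches.
13/2 = 6.5 sts per in; 8.46 × 6.5 = 55.02 sts.
Nearest multiple of 7 → 56.
14.5 cm = 5.71 inches; × 10.5 = 59.94 → 60 rows.

Cast on 56 stitches; work 60 rows.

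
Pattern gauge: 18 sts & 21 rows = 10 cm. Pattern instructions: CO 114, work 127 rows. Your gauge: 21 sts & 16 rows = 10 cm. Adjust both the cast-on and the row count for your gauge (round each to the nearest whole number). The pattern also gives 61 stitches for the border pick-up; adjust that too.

Cast on 133 stitches; work 97 rows; border pick-up 71 stitches.

Stitches: 114 × 21/18 = 133.00 → 133.
Rows: 127 × 16/21 = 96.76 → 97.
border pick-up: 61 × 21/18 = 71.17 → 71.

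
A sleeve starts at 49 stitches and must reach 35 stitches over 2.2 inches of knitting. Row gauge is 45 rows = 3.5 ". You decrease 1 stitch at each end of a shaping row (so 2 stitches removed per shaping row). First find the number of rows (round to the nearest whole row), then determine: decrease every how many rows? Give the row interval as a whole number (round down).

Decrease every 4th row.

Rows = 2.2 × 12.857 = 28.3 → 28 rows.
Stitches to remove: 14 → 7 shaping rows (at 2 st each).
28 / 7 = 4.00 → every 4 rows.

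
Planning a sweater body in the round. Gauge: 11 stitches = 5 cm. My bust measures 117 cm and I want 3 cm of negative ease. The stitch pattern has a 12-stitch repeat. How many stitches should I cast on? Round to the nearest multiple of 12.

CO 252 sts.

Finished = 117 − 3 = 114 cm.
11 / 5 = 2.2 sts/cm.
114 × 2.2 = 250.80 sts.
Nearest multiple of 12: 252.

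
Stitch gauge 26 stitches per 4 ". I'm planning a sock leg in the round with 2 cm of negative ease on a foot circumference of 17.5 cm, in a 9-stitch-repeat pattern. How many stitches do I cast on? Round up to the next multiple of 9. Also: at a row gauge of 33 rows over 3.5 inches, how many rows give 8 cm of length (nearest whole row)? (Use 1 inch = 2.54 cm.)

Finished = 17.5 − 2 = 15.5 cm.
15.5 cm × 1/2.54 = 6.10 inches.
26/4 = 6.5 sts per in; 6.10 × 6.5 = 39.67 sts.
Next multiple of 9 → 45.
8 cm = 3.15 inches; × 9.429 = 29.70 → 30 rows.

Cast on 45 stitches; work 30 rows.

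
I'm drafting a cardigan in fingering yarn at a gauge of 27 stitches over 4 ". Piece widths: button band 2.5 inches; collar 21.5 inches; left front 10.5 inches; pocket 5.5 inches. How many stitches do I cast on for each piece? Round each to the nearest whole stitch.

Rate = 27/4 = 6.75 sts per in.
button band: 2.5 × 6.75 = 16.88 → 17.
collar: 21.5 × 6.75 = 145.12 → 145.
left front: 10.5 × 6.75 = 70.88 → 71.
pocket: 5.5 × 6.75 = 37.12 → 37.

button band 17; collar 145; left front 71; pocket 37.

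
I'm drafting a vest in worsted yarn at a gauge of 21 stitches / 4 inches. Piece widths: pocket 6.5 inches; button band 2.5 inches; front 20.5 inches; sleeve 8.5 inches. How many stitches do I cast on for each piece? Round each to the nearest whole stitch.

pocket 34; button band 13; front 108; sleeve 45.

Rate = 21/4 = 5.25 sts per in.
pocket: 6.5 × 5.25 = 34.12 → 34.
button band: 2.5 × 5.25 = 13.12 → 13.
front: 20.5 × 5.25 = 107.62 → 108.
sleeve: 8.5 × 5.25 = 44.62 → 45.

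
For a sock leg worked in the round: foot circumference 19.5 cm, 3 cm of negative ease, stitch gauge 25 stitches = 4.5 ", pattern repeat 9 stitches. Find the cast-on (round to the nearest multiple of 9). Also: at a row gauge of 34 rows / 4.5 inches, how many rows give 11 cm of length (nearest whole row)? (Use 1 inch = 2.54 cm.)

Finished = 19.5 − 3 = 16.5 cm.
16.5 cm × 1/2.54 = 6.50 inches.
25/4.5 = 5.556 sts per in; 6.50 × 5.556 = 36.09 sts.
Nearest multiple of 9 → 36.
11 cm = 4.33 inches; × 7.556 = 32.72 → 33 rows.

Cast on 36 stitches; work 33 rows.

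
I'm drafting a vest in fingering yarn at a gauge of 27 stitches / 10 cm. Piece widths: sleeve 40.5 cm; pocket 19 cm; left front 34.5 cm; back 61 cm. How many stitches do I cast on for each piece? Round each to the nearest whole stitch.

Rate = 27/10 = 2.7 sts per cm.
sleeve: 40.5 × 2.7 = 109.35 → 109.
pocket: 19 × 2.7 = 51.30 → 51.
left front: 34.5 × 2.7 = 93.15 → 93.
back: 61 × 2.7 = 164.70 → 165.

sleeve 109; pocket 51; left front 93; back 165.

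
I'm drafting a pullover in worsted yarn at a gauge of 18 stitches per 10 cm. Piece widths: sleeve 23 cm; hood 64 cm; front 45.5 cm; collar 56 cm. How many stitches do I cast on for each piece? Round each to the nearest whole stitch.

sleeve 41; hood 115; front 82; collar 101.

Rate = 18/10 = 1.8 sts per cm.
sleeve: 23 × 1.8 = 41.40 → 41.
hood: 64 × 1.8 = 115.20 → 115.
front: 45.5 × 1.8 = 81.90 → 82.
collar: 56 × 1.8 = 100.80 → 101.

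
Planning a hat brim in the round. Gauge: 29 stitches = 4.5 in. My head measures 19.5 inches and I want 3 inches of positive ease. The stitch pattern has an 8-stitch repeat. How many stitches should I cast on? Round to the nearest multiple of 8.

Finished = 19.5 + 3 = 22.5 inches.
29 / 4.5 = 6.444 sts/in.
22.5 × 6.444 = 145.00 sts.
Nearest multiple of 8: 144.

144 stitches.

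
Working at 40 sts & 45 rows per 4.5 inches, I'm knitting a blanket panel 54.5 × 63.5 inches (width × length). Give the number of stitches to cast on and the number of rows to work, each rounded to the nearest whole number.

Cast on 484 stitches and work 635 rows.

Stitch gauge = 40/4.5 = 8.889 sts/in; 54.5 × 8.889 = 484.44 → 484 sts.
Row gauge = 45/4.5 = 10 rows/in; 63.5 × 10 = 635.00 → 635 rows.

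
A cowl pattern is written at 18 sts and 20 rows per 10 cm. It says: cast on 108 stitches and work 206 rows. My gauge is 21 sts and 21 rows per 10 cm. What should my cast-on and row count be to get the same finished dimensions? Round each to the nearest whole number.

Cast on 126 stitches; work 216 rows.

Stitches: 108 × 21/18 = 126.00 → 126.
Rows: 206 × 21/20 = 216.30 → 216.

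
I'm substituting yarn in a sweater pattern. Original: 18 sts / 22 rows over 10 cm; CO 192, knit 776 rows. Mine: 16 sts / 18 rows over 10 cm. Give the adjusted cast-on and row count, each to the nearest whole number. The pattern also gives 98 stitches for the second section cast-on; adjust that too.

Cast on 171 stitches; work 635 rows; second section cast-on 87 stitches.

Stitches: 192 × 16/18 = 170.67 → 171.
Rows: 776 × 18/22 = 634.91 → 635.
second section cast-on: 98 × 16/18 = 87.11 → 87.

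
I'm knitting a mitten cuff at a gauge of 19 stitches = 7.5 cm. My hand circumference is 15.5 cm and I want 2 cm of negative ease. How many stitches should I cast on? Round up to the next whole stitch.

Cast on 35 stitches.

Finished = 15.5 − 2 = 13.5 cm.
19 / 7.5 = 2.533 sts per cm.
13.50 × 2.533 = 34.20 sts.
→ 35 sts.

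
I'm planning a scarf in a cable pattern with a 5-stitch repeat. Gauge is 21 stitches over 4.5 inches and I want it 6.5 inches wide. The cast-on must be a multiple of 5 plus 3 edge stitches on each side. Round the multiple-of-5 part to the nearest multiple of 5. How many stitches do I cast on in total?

Cast on 31 stitches.

21 / 4.5 = 4.667 sts per inch.
6.5 × 4.667 = 30.33 sts.
Less 6 edge sts → 24.33 for the repeat.
Nearest multiple of 5: 25.
Add back 6 edge sts → 31.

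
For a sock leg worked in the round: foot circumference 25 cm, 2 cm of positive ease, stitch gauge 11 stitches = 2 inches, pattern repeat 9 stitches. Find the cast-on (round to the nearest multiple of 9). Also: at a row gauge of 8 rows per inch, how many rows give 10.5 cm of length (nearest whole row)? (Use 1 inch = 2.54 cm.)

Cast on 54 stitches; work 33 rows.

Finished = 25 + 2 = 27 cm.
27 cm × 1/2.54 = 10.63 inches.
11/2 = 5.5 sts per in; 10.63 × 5.5 = 58.46 sts.
Nearest multiple of 9 → 54.
10.5 cm = 4.13 inches; × 8 = 33.07 → 33 rows.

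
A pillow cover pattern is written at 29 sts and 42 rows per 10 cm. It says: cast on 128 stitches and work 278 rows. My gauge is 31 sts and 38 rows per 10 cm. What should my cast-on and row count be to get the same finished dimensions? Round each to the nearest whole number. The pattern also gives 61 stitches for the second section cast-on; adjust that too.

Stitches: 128 × 31/29 = 136.83 → 137.
Rows: 278 × 38/42 = 251.52 → 252.
second section cast-on: 61 × 31/29 = 65.21 → 65.

Cast on 137 stitches; work 252 rows; second section cast-on 65 stitches.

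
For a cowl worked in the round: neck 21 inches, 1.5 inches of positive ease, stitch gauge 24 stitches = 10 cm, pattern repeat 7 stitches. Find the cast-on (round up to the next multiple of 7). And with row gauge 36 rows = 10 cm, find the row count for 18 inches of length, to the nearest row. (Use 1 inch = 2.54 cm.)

Finished = 21 + 1.5 = 22.5 inches.
22.5 inches × 2.54 = 57.15 cm.
24/10 = 2.4 sts per cm; 57.15 × 2.4 = 137.16 sts.
Next multiple of 7 → 140.
18 inches = 45.72 cm; × 3.6 = 164.59 → 165 rows.

Cast on 140 stitches; work 165 rows.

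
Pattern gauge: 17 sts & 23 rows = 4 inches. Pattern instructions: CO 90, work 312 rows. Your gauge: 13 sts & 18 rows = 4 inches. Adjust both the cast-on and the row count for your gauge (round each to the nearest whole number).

Cast on 69 stitches; work 244 rows.

Stitches: 90 × 13/17 = 68.82 → 69.
Rows: 312 × 18/23 = 244.17 → 244.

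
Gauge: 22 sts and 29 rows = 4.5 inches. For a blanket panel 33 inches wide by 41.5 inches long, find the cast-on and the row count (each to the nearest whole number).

Stitch gauge = 22/4.5 = 4.889 sts/in; 33 × 4.889 = 161.33 → 161 sts.
Row gauge = 29/4.5 = 6.444 rows/in; 41.5 × 6.444 = 267.44 → 267 rows.

Cast on 161 stitches and work 267 rows.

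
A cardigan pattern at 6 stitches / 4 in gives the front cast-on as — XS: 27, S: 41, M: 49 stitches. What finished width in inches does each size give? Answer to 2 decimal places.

XS 18.00 inches; S 27.33 inches; M 32.67 inches.

6/4 = 1.5 sts per in.
XS: 27 / 1.5 = 18.000 → 18.00 in.
S: 41 / 1.5 = 27.333 → 27.33 in.
M: 49 / 1.5 = 32.667 → 32.67 in.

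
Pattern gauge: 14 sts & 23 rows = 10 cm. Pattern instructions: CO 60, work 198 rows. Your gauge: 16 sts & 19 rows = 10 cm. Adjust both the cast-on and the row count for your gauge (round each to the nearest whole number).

Cast on 69 stitches; work 164 rows.

Stitches: 60 × 16/14 = 68.57 → 69.
Rows: 198 × 19/23 = 163.57 → 164.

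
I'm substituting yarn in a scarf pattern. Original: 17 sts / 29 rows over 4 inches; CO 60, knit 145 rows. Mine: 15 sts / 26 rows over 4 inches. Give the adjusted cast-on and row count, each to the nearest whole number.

Cast on 53 stitches; work 130 rows.

Stitches: 60 × 15/17 = 52.94 → 53.
Rows: 145 × 26/29 = 130.00 → 130.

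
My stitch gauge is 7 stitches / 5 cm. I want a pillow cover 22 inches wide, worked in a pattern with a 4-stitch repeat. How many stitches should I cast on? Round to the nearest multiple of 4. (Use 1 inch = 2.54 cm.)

80 stitches.

22 in = 22 × 2.54 = 55.88 cm.
7 / 5 = 1.4 sts/cm.
55.88 × 1.4 = 78.23 sts.
→ 80.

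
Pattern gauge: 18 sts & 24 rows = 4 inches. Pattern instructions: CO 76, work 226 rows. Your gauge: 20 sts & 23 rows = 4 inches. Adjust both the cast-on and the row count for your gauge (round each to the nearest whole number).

Stitches: 76 × 20/18 = 84.44 → 84.
Rows: 226 × 23/24 = 216.58 → 217.

Cast on 84 stitches; work 217 rows.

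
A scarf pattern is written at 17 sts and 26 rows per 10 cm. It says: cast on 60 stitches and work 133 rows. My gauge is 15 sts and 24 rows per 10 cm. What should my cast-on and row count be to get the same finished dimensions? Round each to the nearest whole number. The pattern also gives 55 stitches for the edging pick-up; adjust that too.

Stitches: 60 × 15/17 = 52.94 → 53.
Rows: 133 × 24/26 = 122.77 → 123.
edging pick-up: 55 × 15/17 = 48.53 → 49.

Cast on 53 stitches; work 123 rows; edging pick-up 49 stitches.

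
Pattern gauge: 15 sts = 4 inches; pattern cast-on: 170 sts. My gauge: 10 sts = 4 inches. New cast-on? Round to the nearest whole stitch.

Cast on 113 stitches.

Scale factor = 10 / 15 = 0.667.
170 × 10 / 15 = 113.33 sts.
→ 113 sts.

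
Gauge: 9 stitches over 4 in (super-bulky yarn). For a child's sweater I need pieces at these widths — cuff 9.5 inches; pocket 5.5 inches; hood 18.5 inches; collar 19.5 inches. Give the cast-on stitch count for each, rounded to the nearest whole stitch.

cuff 21; pocket 12; hood 42; collar 44.

Rate = 9/4 = 2.25 sts per in.
cuff: 9.5 × 2.25 = 21.38 → 21.
pocket: 5.5 × 2.25 = 12.38 → 12.
hood: 18.5 × 2.25 = 41.62 → 42.
collar: 19.5 × 2.25 = 43.88 → 44.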